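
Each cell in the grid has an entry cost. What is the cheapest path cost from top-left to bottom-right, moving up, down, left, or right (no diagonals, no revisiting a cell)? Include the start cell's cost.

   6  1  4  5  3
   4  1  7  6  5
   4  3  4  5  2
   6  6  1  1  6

23

Cheapest: r0c0 → r0c1 → r1c1 → r2c1 → r2c2 → r3c2 → r3c3 → r3c4
  6 + 1 + 1 + 3 + 4 + 1 + 1 + 6 = 23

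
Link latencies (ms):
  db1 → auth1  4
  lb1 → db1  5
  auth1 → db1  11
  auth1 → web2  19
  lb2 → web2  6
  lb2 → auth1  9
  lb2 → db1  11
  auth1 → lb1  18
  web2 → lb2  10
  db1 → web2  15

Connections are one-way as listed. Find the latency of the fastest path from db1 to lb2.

Candidate routes:
db1-web2-lb2: 15 + 10 = 25
db1-auth1-web2-lb2: 4 + 19 + 10 = 33
Shortest: 25 ms.

25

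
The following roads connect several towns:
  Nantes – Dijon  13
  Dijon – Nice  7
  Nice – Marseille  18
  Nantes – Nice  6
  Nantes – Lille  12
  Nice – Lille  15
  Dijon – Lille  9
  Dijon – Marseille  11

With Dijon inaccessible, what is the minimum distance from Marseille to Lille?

33

Paths from Marseille to Lille avoiding Dijon:
Marseille-Nice-Lille: 18 + 15 = 33
Marseille-Nice-Nantes-Lille: 18 + 6 + 12 = 36
Best route has total 33.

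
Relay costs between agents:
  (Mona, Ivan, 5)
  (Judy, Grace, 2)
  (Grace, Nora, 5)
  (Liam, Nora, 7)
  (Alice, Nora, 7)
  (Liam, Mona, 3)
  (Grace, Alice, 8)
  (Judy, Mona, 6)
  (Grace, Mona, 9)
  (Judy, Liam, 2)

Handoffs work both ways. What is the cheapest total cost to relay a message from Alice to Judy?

Comparing a few candidate routes:
Alice-Grace-Judy: 8 + 2 = 10
Alice-Nora-Grace-Judy: 7 + 5 + 2 = 14
Alice-Grace-Nora-Liam-Judy: 8 + 5 + 7 + 2 = 22
Alice-Nora-Liam-Judy: 7 + 7 + 2 = 16
Alice-Grace-Mona-Liam-Judy: 8 + 9 + 3 + 2 = 22
Best route has total 10.

10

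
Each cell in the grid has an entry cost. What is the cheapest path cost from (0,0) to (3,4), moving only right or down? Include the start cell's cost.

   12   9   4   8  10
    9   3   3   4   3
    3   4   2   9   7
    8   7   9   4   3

Take [0,0]→[0,1]→[1,1]→[1,2]→[1,3]→[1,4]→[2,4]→[3,4] for a total of 12 + 9 + 3 + 3 + 4 + 3 + 7 + 3 = 44.

44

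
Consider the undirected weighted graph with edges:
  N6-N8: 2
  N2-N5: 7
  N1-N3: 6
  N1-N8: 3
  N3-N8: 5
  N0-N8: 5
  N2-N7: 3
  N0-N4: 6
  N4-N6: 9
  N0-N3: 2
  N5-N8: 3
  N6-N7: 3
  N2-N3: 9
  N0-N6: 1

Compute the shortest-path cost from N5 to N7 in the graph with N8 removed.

10

Candidate routes:
N5 → N2 → N3 → N0 → N4 → N6 → N7: 7 + 9 + 2 + 6 + 9 + 3 = 36
N5 → N2 → N7: 7 + 3 = 10
N5 → N2 → N3 → N0 → N6 → N7: 7 + 9 + 2 + 1 + 3 = 22
Best route has total 10.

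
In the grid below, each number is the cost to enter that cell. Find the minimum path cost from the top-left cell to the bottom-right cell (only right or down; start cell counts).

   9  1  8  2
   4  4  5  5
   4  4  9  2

Cheapest: (0,0) -> (0,1) -> (1,1) -> (1,2) -> (1,3) -> (2,3)
  9 + 1 + 4 + 5 + 5 + 2 = 26
For comparison, the top-then-right route costs 27.

26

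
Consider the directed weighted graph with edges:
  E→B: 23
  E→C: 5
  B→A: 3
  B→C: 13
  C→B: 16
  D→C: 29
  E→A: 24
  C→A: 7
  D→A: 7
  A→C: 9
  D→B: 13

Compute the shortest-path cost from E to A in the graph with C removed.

24

Routes from E to A avoiding C:
E→B→A: 23 + 3 = 26
E→A: 24
Best route has total 24.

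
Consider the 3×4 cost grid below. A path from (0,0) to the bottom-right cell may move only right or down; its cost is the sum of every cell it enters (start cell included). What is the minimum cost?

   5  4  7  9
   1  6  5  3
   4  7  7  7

27

Best path: r0c0 -> r1c0 -> r1c1 -> r1c2 -> r1c3 -> r2c3
Cost: 5 + 1 + 6 + 5 + 3 + 7 = 27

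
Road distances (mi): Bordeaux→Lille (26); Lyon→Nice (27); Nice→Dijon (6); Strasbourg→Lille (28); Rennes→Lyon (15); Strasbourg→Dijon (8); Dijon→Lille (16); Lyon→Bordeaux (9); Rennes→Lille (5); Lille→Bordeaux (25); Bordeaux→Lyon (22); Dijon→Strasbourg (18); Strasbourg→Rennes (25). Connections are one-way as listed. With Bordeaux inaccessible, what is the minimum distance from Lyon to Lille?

49

Routes from Lyon to Lille avoiding Bordeaux:
Lyon-Nice-Dijon-Lille: 27 + 6 + 16 = 49
Lyon-Nice-Dijon-Strasbourg-Rennes-Lille: 27 + 6 + 18 + 25 + 5 = 81
Lyon-Nice-Dijon-Strasbourg-Lille: 27 + 6 + 18 + 28 = 79
The minimum is 49 mi.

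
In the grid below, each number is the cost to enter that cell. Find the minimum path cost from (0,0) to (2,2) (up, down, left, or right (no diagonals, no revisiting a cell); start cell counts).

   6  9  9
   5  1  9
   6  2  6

Take r0c0 → r1c0 → r1c1 → r2c1 → r2c2 for a total of 6 + 5 + 1 + 2 + 6 = 20.

20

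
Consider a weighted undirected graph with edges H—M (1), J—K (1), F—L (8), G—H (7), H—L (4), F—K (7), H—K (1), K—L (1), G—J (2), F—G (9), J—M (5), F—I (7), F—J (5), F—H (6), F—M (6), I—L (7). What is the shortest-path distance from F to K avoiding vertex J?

7

Some routes from F to K avoiding J:
F→H→K: 6 + 1 = 7
F→M→H→K: 6 + 1 + 1 = 8
F→L→K: 8 + 1 = 9
F→K: 7
F→H→L→K: 6 + 4 + 1 = 11
F→M→H→L→K: 6 + 1 + 4 + 1 = 12
Best route has total 7.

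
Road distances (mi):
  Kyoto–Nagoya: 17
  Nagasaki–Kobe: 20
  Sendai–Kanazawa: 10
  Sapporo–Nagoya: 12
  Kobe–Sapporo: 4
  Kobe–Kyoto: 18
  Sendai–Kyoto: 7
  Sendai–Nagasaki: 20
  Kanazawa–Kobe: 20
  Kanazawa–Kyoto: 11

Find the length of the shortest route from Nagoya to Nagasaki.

36

Comparing a few candidate routes:
Nagoya → Kyoto → Kobe → Nagasaki: 17 + 18 + 20 = 55
Nagoya → Sapporo → Kobe → Nagasaki: 12 + 4 + 20 = 36
Nagoya → Kyoto → Kanazawa → Sendai → Nagasaki: 17 + 11 + 10 + 20 = 58
Nagoya → Sapporo → Kobe → Kyoto → Sendai → Nagasaki: 12 + 4 + 18 + 7 + 20 = 61
Nagoya → Kyoto → Sendai → Nagasaki: 17 + 7 + 20 = 44
Best route has total 36 mi.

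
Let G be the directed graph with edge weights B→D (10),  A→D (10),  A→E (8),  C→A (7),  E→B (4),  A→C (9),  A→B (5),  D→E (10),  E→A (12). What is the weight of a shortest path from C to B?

12

Routes from C to B:
C→A→B: 7 + 5 = 12
C→A→D→E→B: 7 + 10 + 10 + 4 = 31
C→A→E→B: 7 + 8 + 4 = 19
Best route has total 12.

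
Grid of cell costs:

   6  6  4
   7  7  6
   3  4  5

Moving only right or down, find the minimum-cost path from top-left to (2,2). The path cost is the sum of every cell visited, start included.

25

Path r0c0 -> r1c0 -> r2c0 -> r2c1 -> r2c2: 6 + 7 + 3 + 4 + 5 = 25.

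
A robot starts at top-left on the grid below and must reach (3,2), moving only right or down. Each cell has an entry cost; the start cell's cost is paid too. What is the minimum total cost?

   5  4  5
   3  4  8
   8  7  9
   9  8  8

35

One optimal route is r0c0 → r1c0 → r1c1 → r2c1 → r3c1 → r3c2.
Its cost is 5 + 3 + 4 + 7 + 8 + 8 = 35.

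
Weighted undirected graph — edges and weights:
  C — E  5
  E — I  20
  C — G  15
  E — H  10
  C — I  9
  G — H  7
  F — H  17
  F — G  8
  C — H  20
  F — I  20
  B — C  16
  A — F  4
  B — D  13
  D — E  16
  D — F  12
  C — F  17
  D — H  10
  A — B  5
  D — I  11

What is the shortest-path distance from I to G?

24

Some routes from I to G:
I-D-F-G: 11 + 12 + 8 = 31
I-C-G: 9 + 15 = 24
I-F-G: 20 + 8 = 28
I-D-H-G: 11 + 10 + 7 = 28
I-C-E-H-G: 9 + 5 + 10 + 7 = 31
Best route has total 24.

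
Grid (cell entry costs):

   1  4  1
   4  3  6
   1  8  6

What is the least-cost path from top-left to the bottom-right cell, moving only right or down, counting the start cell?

18

One optimal route is (0,0) -> (0,1) -> (0,2) -> (1,2) -> (2,2).
Its cost is 1 + 4 + 1 + 6 + 6 = 18.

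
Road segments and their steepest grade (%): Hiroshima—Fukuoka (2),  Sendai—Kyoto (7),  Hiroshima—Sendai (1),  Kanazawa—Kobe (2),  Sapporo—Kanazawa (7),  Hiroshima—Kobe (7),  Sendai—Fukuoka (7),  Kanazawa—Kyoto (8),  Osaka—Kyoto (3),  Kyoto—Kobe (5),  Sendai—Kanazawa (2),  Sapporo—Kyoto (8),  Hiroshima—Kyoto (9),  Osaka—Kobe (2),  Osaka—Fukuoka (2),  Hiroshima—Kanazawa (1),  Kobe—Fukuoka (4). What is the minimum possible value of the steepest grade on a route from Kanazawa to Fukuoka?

A few of the Kanazawa→Fukuoka routes:
Kanazawa → Hiroshima → Fukuoka: max(1, 2) = 2
Kanazawa → Kobe → Fukuoka: max(2, 4) = 4
Kanazawa → Kobe → Osaka → Fukuoka: max(2, 2, 2) = 2
Kanazawa → Sendai → Hiroshima → Fukuoka: max(2, 1, 2) = 2
The minimum achievable maximum is 2%.

2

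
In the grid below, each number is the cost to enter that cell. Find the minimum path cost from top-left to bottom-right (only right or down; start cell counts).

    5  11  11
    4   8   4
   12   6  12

33

Take (0,0) (1,0) (1,1) (1,2) (2,2) for a total of 5 + 4 + 8 + 4 + 12 = 33.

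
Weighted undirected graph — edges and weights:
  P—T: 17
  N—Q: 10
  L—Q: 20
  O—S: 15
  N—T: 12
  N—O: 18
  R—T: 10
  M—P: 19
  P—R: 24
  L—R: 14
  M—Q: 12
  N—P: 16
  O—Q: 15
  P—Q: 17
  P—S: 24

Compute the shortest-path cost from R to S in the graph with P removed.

55

Routes from R to S avoiding P:
R-L-Q-O-S: 14 + 20 + 15 + 15 = 64
R-T-N-O-S: 10 + 12 + 18 + 15 = 55
R-T-N-Q-O-S: 10 + 12 + 10 + 15 + 15 = 62
R-L-Q-N-O-S: 14 + 20 + 10 + 18 + 15 = 77
Best route has total 55.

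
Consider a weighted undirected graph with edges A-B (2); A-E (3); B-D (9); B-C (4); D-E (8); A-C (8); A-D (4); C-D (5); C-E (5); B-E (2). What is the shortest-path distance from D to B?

6

Comparing a few candidate routes:
D - C - B: 5 + 4 = 9
D - E - B: 8 + 2 = 10
D - C - E - B: 5 + 5 + 2 = 12
D - B: 9
D - A - B: 4 + 2 = 6
D - A - E - B: 4 + 3 + 2 = 9
The minimum is 6.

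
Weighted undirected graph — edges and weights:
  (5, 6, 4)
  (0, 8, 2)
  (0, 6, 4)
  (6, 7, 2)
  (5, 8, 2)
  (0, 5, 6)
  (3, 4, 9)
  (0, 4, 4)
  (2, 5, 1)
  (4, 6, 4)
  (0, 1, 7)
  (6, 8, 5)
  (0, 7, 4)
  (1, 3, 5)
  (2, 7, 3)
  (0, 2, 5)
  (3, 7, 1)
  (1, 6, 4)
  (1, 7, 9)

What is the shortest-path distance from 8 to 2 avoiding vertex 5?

Checking several routes:
8 → 6 → 7 → 2: 5 + 2 + 3 = 10
8 → 0 → 6 → 7 → 2: 2 + 4 + 2 + 3 = 11
8 → 0 → 2: 2 + 5 = 7
8 → 0 → 7 → 2: 2 + 4 + 3 = 9
Best route has total 7.

7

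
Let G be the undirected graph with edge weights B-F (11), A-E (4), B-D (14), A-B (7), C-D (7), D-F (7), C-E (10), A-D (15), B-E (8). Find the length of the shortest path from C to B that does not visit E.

Routes from C to B avoiding E:
C - D - F - B: 7 + 7 + 11 = 25
C - D - B: 7 + 14 = 21
C - D - A - B: 7 + 15 + 7 = 29
Shortest: 21.

21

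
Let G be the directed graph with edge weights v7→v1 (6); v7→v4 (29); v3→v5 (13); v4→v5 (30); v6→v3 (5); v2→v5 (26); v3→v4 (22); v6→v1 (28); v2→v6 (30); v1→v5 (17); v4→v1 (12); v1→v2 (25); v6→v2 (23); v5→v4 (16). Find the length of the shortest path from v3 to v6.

89

Candidate routes:
v3-v4-v1-v2-v6: 22 + 12 + 25 + 30 = 89
v3-v5-v4-v1-v2-v6: 13 + 16 + 12 + 25 + 30 = 96
Best route has total 89.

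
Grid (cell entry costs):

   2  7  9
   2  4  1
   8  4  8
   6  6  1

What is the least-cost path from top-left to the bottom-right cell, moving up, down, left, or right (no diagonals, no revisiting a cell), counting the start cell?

Take [0,0] [1,0] [1,1] [1,2] [2,2] [3,2] for a total of 2 + 2 + 4 + 1 + 8 + 1 = 18.

18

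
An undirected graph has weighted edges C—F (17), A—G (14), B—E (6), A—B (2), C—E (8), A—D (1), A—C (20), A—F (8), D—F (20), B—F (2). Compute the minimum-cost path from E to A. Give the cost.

8

A few of the E→A routes:
E -> C -> A: 8 + 20 = 28
E -> B -> A: 6 + 2 = 8
E -> B -> F -> A: 6 + 2 + 8 = 16
Shortest: 8.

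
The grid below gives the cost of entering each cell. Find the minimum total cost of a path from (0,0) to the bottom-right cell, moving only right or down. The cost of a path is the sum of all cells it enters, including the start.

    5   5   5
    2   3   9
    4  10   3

22

Best path: [0,0] [1,0] [1,1] [1,2] [2,2]
Cost: 5 + 2 + 3 + 9 + 3 = 22
For comparison, the top-then-right route costs 27.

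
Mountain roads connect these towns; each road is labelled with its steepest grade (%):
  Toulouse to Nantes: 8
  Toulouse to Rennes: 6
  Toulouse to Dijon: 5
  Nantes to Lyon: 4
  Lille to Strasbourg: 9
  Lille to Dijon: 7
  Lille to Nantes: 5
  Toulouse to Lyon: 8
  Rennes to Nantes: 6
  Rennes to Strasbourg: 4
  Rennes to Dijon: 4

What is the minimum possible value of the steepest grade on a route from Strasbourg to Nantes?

6

Checking several routes:
Strasbourg -> Rennes -> Nantes: max(4, 6) = 6
Strasbourg -> Rennes -> Dijon -> Lille -> Nantes: max(4, 4, 7, 5) = 7
Strasbourg -> Rennes -> Toulouse -> Dijon -> Lille -> Nantes: max(4, 6, 5, 7, 5) = 7
Smallest bottleneck: 6%.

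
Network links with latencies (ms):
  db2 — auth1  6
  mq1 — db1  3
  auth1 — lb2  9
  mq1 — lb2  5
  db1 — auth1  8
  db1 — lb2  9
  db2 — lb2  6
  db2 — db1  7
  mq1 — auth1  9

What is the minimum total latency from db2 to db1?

7

Comparing a few candidate routes:
db2→db1: 7
db2→auth1→lb2→mq1→db1: 6 + 9 + 5 + 3 = 23
db2→auth1→db1: 6 + 8 = 14
db2→lb2→db1: 6 + 9 = 15
db2→auth1→mq1→db1: 6 + 9 + 3 = 18
db2→lb2→mq1→db1: 6 + 5 + 3 = 14
Best route has total 7 ms.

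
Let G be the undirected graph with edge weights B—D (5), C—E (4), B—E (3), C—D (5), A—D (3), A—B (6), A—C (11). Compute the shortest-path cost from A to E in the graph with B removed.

Paths from A to E avoiding B:
A→D→C→E: 3 + 5 + 4 = 12
A→C→E: 11 + 4 = 15
The minimum is 12.

12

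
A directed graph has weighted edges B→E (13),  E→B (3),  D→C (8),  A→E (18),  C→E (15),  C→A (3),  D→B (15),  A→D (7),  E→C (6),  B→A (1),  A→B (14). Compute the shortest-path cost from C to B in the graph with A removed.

18

Routes from C to B avoiding A:
C - E - B: 15 + 3 = 18
The minimum is 18.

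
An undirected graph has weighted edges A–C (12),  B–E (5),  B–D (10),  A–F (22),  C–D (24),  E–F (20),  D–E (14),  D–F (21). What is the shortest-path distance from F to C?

34

A few of the F→C routes:
F-D-C: 21 + 24 = 45
F-E-D-C: 20 + 14 + 24 = 58
F-A-C: 22 + 12 = 34
The minimum is 34.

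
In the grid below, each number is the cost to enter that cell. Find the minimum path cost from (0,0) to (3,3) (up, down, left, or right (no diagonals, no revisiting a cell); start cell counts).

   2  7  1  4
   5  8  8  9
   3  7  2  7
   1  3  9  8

31

Path r0c0 r1c0 r2c0 r3c0 r3c1 r3c2 r3c3: 2 + 5 + 3 + 1 + 3 + 9 + 8 = 31.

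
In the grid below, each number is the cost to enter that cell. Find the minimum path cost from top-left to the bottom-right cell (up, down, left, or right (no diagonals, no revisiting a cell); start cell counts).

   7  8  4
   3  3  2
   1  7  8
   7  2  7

27

Cheapest: (0,0) (1,0) (2,0) (2,1) (3,1) (3,2)
  7 + 3 + 1 + 7 + 2 + 7 = 27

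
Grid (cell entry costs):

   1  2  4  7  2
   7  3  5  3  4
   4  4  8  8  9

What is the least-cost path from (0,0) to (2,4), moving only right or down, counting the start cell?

One optimal route is (0,0) -> (0,1) -> (1,1) -> (1,2) -> (1,3) -> (1,4) -> (2,4).
Its cost is 1 + 2 + 3 + 5 + 3 + 4 + 9 = 27.
For comparison, the top-then-right route costs 29.

27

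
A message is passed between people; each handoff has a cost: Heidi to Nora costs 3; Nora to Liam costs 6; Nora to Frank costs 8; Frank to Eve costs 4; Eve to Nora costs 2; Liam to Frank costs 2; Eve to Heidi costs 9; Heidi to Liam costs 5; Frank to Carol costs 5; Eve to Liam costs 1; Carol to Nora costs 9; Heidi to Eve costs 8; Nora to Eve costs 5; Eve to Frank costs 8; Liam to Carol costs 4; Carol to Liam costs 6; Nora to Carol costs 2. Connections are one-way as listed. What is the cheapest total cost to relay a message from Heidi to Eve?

A few of the Heidi→Eve routes:
Heidi -> Nora -> Eve: 3 + 5 = 8
Heidi -> Liam -> Frank -> Eve: 5 + 2 + 4 = 11
Heidi -> Eve: 8
Best route has total 8.

8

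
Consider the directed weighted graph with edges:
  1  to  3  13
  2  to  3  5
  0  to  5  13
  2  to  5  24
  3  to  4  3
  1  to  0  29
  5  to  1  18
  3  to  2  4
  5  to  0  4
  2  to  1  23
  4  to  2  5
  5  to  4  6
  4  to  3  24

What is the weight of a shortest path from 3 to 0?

Some routes from 3 to 0:
3→4→2→5→0: 3 + 5 + 24 + 4 = 36
3→2→5→0: 4 + 24 + 4 = 32
3→2→1→0: 4 + 23 + 29 = 56
3→2→5→1→0: 4 + 24 + 18 + 29 = 75
3→4→2→1→0: 3 + 5 + 23 + 29 = 60
The minimum is 32.

32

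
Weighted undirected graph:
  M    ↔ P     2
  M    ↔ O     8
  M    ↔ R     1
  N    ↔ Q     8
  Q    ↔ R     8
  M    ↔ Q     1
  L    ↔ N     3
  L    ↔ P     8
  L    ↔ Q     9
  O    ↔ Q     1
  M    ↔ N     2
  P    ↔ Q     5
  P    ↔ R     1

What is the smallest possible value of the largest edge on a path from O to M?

1

Comparing a few candidate routes:
O→Q→N→L→P→R→M: max(1, 8, 3, 8, 1, 1) = 8
O→Q→N→L→P→M: max(1, 8, 3, 8, 2) = 8
O→Q→P→R→M: max(1, 5, 1, 1) = 5
O→M: max(8) = 8
O→Q→M: max(1, 1) = 1
O→Q→P→M: max(1, 5, 2) = 5
Smallest bottleneck: 1.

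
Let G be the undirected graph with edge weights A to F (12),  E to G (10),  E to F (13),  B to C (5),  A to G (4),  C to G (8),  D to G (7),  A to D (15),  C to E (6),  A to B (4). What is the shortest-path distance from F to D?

23

Comparing a few candidate routes:
F -> A -> B -> C -> G -> D: 12 + 4 + 5 + 8 + 7 = 36
F -> E -> G -> D: 13 + 10 + 7 = 30
F -> A -> G -> D: 12 + 4 + 7 = 23
F -> E -> C -> B -> A -> G -> D: 13 + 6 + 5 + 4 + 4 + 7 = 39
F -> A -> D: 12 + 15 = 27
F -> E -> C -> G -> D: 13 + 6 + 8 + 7 = 34
The minimum is 23.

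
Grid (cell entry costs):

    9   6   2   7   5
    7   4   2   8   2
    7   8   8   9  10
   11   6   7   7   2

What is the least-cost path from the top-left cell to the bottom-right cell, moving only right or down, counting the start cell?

41

Cheapest: r0c0 r0c1 r0c2 r1c2 r1c3 r1c4 r2c4 r3c4
  9 + 6 + 2 + 2 + 8 + 2 + 10 + 2 = 41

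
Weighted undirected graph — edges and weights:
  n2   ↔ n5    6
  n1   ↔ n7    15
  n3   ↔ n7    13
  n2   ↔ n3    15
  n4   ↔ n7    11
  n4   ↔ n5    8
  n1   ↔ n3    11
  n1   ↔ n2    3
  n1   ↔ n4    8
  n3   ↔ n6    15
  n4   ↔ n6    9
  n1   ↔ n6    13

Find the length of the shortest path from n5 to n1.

Comparing a few candidate routes:
n5-n2-n3-n1: 6 + 15 + 11 = 32
n5-n2-n1: 6 + 3 = 9
n5-n4-n6-n1: 8 + 9 + 13 = 30
n5-n4-n1: 8 + 8 = 16
Shortest: 9.

9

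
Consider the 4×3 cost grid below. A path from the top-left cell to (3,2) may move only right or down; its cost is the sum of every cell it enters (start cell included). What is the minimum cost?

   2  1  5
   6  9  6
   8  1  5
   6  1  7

Path [0,0] → [0,1] → [1,1] → [2,1] → [3,1] → [3,2]: 2 + 1 + 9 + 1 + 1 + 7 = 21.
For comparison, the top-then-right route costs 26.

21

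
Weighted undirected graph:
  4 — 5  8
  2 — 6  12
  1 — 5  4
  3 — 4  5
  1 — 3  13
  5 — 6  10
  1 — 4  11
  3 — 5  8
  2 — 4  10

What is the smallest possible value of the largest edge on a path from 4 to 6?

Candidate routes:
4 - 3 - 1 - 5 - 6: max(5, 13, 4, 10) = 13
4 - 3 - 5 - 6: max(5, 8, 10) = 10
4 - 2 - 6: max(10, 12) = 12
4 - 1 - 5 - 6: max(11, 4, 10) = 11
4 - 1 - 3 - 5 - 6: max(11, 13, 8, 10) = 13
4 - 5 - 6: max(8, 10) = 10
Smallest bottleneck: 10.

10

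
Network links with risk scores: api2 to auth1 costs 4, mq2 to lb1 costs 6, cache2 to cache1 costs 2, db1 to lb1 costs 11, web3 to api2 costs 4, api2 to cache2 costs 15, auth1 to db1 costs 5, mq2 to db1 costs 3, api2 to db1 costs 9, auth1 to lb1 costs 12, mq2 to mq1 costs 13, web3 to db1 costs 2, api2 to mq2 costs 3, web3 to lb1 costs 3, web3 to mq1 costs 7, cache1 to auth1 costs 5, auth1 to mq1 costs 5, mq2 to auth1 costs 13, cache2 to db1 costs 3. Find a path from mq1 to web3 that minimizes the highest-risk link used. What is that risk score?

Comparing a few candidate routes:
mq1 -> auth1 -> db1 -> web3: max(5, 5, 2) = 5
mq1 -> auth1 -> cache1 -> cache2 -> db1 -> mq2 -> api2 -> web3: max(5, 5, 2, 3, 3, 3, 4) = 5
mq1 -> auth1 -> db1 -> mq2 -> api2 -> web3: max(5, 5, 3, 3, 4) = 5
mq1 -> auth1 -> cache1 -> cache2 -> db1 -> web3: max(5, 5, 2, 3, 2) = 5
Smallest bottleneck: 5.

5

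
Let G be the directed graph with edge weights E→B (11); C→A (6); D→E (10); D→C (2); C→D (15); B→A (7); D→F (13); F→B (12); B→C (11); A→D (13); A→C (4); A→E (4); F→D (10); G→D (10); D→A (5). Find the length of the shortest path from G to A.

Checking several routes:
G - D - F - B - A: 10 + 13 + 12 + 7 = 42
G - D - A: 10 + 5 = 15
G - D - C - A: 10 + 2 + 6 = 18
G - D - E - B - A: 10 + 10 + 11 + 7 = 38
The minimum is 15.

15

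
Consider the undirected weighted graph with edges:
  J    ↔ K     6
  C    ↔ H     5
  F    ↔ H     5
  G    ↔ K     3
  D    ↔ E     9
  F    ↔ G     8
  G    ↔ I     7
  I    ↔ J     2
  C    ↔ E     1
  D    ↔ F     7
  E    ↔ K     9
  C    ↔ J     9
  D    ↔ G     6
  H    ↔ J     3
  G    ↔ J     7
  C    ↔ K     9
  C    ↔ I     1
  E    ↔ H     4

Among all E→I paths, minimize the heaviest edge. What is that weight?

1

Some routes from E to I:
E - C - H - F - D - G - K - J - I: max(1, 5, 5, 7, 6, 3, 6, 2) = 7
E - C - H - J - I: max(1, 5, 3, 2) = 5
E - H - J - I: max(4, 3, 2) = 4
E - H - C - I: max(4, 5, 1) = 5
E - C - I: max(1, 1) = 1
E - C - H - F - D - G - I: max(1, 5, 5, 7, 6, 7) = 7
The minimum achievable maximum is 1.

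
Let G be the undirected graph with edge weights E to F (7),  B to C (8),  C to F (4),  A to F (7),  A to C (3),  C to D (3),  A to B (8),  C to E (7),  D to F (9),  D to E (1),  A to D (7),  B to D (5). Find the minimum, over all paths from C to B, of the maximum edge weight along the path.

Some routes from C to B:
C → A → D → B: max(3, 7, 5) = 7
C → E → D → B: max(7, 1, 5) = 7
C → F → A → D → B: max(4, 7, 7, 5) = 7
C → E → F → A → D → B: max(7, 7, 7, 7, 5) = 7
C → A → F → E → D → B: max(3, 7, 7, 1, 5) = 7
C → D → B: max(3, 5) = 5
Best route has worst link 5.

5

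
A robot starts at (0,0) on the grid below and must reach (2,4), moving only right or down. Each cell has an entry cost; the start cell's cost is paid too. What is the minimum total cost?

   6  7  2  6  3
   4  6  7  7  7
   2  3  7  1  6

Best path: r0c0 r1c0 r2c0 r2c1 r2c2 r2c3 r2c4
Cost: 6 + 4 + 2 + 3 + 7 + 1 + 6 = 29
(Top row then right column would cost 37.)

29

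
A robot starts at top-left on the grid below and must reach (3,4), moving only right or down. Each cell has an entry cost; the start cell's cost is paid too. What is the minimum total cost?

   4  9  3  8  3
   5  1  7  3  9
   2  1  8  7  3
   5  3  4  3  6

Take r0c0 -> r1c0 -> r1c1 -> r2c1 -> r3c1 -> r3c2 -> r3c3 -> r3c4 for a total of 4 + 5 + 1 + 1 + 3 + 4 + 3 + 6 = 27.

27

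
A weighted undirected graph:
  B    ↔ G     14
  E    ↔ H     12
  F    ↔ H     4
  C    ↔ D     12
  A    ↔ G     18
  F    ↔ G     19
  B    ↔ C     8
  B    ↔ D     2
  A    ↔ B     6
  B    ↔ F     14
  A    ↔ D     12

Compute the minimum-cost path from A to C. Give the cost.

Checking several routes:
A → B → C: 6 + 8 = 14
A → D → B → C: 12 + 2 + 8 = 22
A → G → B → D → C: 18 + 14 + 2 + 12 = 46
A → D → C: 12 + 12 = 24
A → B → D → C: 6 + 2 + 12 = 20
A → G → B → C: 18 + 14 + 8 = 40
Best route has total 14.

14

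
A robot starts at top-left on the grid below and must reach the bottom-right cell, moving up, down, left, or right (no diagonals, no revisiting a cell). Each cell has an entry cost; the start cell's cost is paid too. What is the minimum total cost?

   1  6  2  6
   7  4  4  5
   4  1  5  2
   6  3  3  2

Path r0c0 → r0c1 → r1c1 → r2c1 → r3c1 → r3c2 → r3c3: 1 + 6 + 4 + 1 + 3 + 3 + 2 = 20.

20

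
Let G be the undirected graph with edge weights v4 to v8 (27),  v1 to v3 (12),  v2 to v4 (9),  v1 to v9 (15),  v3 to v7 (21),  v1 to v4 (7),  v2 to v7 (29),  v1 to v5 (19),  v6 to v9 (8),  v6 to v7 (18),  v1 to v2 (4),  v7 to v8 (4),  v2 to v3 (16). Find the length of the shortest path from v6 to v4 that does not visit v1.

49

Paths from v6 to v4 avoiding v1:
v6→v7→v8→v4: 18 + 4 + 27 = 49
v6→v7→v3→v2→v4: 18 + 21 + 16 + 9 = 64
v6→v7→v2→v4: 18 + 29 + 9 = 56
The minimum is 49.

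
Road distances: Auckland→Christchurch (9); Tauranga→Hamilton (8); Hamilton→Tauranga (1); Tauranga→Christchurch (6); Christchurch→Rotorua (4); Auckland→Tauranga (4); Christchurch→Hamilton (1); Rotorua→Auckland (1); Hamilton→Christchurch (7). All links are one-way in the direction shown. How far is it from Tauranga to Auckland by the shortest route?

Candidate routes:
Tauranga -> Christchurch -> Rotorua -> Auckland: 6 + 4 + 1 = 11
Tauranga -> Hamilton -> Christchurch -> Rotorua -> Auckland: 8 + 7 + 4 + 1 = 20
The minimum is 11.

11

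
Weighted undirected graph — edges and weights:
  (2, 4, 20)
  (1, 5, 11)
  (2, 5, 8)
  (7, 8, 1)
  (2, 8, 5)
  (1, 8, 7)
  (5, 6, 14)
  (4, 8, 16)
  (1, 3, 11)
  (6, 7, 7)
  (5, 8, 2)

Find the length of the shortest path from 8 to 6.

Paths from 8 to 6:
8 → 5 → 6: 2 + 14 = 16
8 → 1 → 5 → 6: 7 + 11 + 14 = 32
8 → 2 → 5 → 6: 5 + 8 + 14 = 27
8 → 7 → 6: 1 + 7 = 8
8 → 4 → 2 → 5 → 6: 16 + 20 + 8 + 14 = 58
Best route has total 8.

8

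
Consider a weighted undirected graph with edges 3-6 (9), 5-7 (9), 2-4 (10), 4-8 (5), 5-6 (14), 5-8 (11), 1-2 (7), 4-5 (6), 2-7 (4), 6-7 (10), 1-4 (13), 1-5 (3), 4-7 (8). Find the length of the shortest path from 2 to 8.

15

Some routes from 2 to 8:
2 - 1 - 5 - 8: 7 + 3 + 11 = 21
2 - 1 - 5 - 4 - 8: 7 + 3 + 6 + 5 = 21
2 - 4 - 8: 10 + 5 = 15
2 - 7 - 4 - 8: 4 + 8 + 5 = 17
Best route has total 15.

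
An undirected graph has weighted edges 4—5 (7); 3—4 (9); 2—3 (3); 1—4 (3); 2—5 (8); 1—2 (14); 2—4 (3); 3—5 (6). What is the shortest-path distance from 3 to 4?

6

Some routes from 3 to 4:
3 → 5 → 2 → 4: 6 + 8 + 3 = 17
3 → 2 → 5 → 4: 3 + 8 + 7 = 18
3 → 5 → 4: 6 + 7 = 13
3 → 2 → 4: 3 + 3 = 6
3 → 4: 9
3 → 2 → 1 → 4: 3 + 14 + 3 = 20
Best route has total 6.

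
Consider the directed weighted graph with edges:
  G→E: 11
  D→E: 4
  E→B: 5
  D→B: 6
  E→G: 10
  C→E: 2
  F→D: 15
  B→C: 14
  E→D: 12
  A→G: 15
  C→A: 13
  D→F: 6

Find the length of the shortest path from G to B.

16

Routes from G to B:
G -> E -> B: 11 + 5 = 16
G -> E -> D -> B: 11 + 12 + 6 = 29
The minimum is 16.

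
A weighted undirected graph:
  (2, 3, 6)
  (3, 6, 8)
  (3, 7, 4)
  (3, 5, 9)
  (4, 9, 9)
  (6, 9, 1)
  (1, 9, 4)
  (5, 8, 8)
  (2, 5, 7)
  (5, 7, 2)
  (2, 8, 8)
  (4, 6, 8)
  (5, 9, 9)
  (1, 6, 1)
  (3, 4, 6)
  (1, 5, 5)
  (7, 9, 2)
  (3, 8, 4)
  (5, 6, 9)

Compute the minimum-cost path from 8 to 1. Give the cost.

Checking several routes:
8-3-7-9-1: 4 + 4 + 2 + 4 = 14
8-3-7-5-1: 4 + 4 + 2 + 5 = 15
8-5-7-9-6-1: 8 + 2 + 2 + 1 + 1 = 14
8-5-1: 8 + 5 = 13
8-3-6-1: 4 + 8 + 1 = 13
8-3-7-9-6-1: 4 + 4 + 2 + 1 + 1 = 12
The minimum is 12.

12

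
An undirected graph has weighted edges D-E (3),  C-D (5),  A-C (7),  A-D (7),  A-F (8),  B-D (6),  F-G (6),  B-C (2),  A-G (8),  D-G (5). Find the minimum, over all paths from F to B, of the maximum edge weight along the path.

Comparing a few candidate routes:
F → G → D → A → C → B: max(6, 5, 7, 7, 2) = 7
F → A → C → B: max(8, 7, 2) = 8
F → A → C → D → B: max(8, 7, 5, 6) = 8
F → G → D → B: max(6, 5, 6) = 6
F → G → D → C → B: max(6, 5, 5, 2) = 6
F → A → G → D → C → B: max(8, 8, 5, 5, 2) = 8
Smallest bottleneck: 6.

6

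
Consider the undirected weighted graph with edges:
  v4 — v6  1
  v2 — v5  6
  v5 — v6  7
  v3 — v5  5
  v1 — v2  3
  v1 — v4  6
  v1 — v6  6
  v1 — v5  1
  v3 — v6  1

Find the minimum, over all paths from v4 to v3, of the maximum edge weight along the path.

1

Some routes from v4 to v3:
v4 - v6 - v3: max(1, 1) = 1
v4 - v6 - v1 - v5 - v3: max(1, 6, 1, 5) = 6
v4 - v1 - v6 - v3: max(6, 6, 1) = 6
v4 - v1 - v2 - v5 - v3: max(6, 3, 6, 5) = 6
v4 - v6 - v1 - v2 - v5 - v3: max(1, 6, 3, 6, 5) = 6
v4 - v1 - v5 - v3: max(6, 1, 5) = 6
Best route has worst link 1.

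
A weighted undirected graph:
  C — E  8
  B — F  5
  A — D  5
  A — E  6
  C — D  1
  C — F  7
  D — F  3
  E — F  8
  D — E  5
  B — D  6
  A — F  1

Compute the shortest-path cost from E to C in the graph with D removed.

Routes from E to C avoiding D:
E - C: 8
E - F - C: 8 + 7 = 15
E - A - F - C: 6 + 1 + 7 = 14
Best route has total 8.

8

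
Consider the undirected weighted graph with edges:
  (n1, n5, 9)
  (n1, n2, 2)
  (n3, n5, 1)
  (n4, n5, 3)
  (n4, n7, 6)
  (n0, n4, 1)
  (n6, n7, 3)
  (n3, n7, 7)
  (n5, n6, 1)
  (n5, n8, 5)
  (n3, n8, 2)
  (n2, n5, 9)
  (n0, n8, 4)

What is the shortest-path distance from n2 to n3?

10

A few of the n2→n3 routes:
n2→n1→n5→n3: 2 + 9 + 1 = 12
n2→n5→n8→n3: 9 + 5 + 2 = 16
n2→n1→n5→n8→n3: 2 + 9 + 5 + 2 = 18
n2→n5→n6→n7→n3: 9 + 1 + 3 + 7 = 20
n2→n5→n4→n0→n8→n3: 9 + 3 + 1 + 4 + 2 = 19
n2→n5→n3: 9 + 1 = 10
The minimum is 10.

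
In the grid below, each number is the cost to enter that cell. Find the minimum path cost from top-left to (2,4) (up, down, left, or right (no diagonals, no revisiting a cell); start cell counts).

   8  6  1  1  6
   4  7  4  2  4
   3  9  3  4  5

Best path: (0,0) → (0,1) → (0,2) → (0,3) → (1,3) → (1,4) → (2,4)
Cost: 8 + 6 + 1 + 1 + 2 + 4 + 5 = 27

27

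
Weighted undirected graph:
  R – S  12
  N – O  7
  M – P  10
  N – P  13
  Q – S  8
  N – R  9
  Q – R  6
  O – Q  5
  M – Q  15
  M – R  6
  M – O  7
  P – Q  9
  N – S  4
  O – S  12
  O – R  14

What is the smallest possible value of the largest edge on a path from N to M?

7

Checking several routes:
N-S-Q-R-M: max(4, 8, 6, 6) = 8
N-S-Q-O-M: max(4, 8, 5, 7) = 8
N-O-Q-R-M: max(7, 5, 6, 6) = 7
N-O-M: max(7, 7) = 7
N-R-Q-O-M: max(9, 6, 5, 7) = 9
Best route has worst link 7.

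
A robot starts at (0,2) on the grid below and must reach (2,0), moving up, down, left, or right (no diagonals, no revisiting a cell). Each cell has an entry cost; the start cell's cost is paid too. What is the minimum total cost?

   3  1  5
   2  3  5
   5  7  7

16

Path (0,2) -> (0,1) -> (0,0) -> (1,0) -> (2,0): 5 + 1 + 3 + 2 + 5 = 16.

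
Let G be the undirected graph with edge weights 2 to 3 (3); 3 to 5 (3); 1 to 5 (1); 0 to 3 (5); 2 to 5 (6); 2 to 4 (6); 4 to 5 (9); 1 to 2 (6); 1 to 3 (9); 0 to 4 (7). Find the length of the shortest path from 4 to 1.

Checking several routes:
4 -> 2 -> 1: 6 + 6 = 12
4 -> 5 -> 1: 9 + 1 = 10
4 -> 2 -> 5 -> 1: 6 + 6 + 1 = 13
Best route has total 10.

10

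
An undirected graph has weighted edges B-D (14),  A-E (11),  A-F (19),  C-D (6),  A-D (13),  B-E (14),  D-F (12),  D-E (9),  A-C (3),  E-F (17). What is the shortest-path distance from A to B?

Comparing a few candidate routes:
A → C → D → B: 3 + 6 + 14 = 23
A → D → B: 13 + 14 = 27
A → C → D → E → B: 3 + 6 + 9 + 14 = 32
A → D → E → B: 13 + 9 + 14 = 36
A → E → D → B: 11 + 9 + 14 = 34
A → E → B: 11 + 14 = 25
Shortest: 23.

23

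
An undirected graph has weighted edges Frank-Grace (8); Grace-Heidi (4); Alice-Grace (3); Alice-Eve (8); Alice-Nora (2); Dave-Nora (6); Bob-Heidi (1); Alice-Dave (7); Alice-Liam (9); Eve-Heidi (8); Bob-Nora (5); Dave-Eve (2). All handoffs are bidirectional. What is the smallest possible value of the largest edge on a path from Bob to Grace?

Some routes from Bob to Grace:
Bob-Nora-Alice-Dave-Eve-Heidi-Grace: max(5, 2, 7, 2, 8, 4) = 8
Bob-Nora-Alice-Grace: max(5, 2, 3) = 5
Bob-Nora-Dave-Alice-Grace: max(5, 6, 7, 3) = 7
Bob-Nora-Alice-Eve-Heidi-Grace: max(5, 2, 8, 8, 4) = 8
Bob-Heidi-Grace: max(1, 4) = 4
Best route has worst link 4.

4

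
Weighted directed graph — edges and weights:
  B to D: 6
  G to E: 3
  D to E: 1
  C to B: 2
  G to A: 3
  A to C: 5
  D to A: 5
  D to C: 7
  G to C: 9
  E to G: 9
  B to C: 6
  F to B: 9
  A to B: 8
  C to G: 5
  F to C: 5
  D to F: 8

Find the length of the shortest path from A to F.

Paths from A to F:
A-B-D-F: 8 + 6 + 8 = 22
A-C-B-D-F: 5 + 2 + 6 + 8 = 21
Best route has total 21.

21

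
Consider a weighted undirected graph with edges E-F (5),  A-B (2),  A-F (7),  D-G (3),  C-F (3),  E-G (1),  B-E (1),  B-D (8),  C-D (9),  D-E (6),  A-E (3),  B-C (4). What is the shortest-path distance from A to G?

A few of the A→G routes:
A → E → D → G: 3 + 6 + 3 = 12
A → E → G: 3 + 1 = 4
A → B → D → G: 2 + 8 + 3 = 13
A → B → E → D → G: 2 + 1 + 6 + 3 = 12
A → F → E → G: 7 + 5 + 1 = 13
A → B → E → G: 2 + 1 + 1 = 4
Best route has total 4.

4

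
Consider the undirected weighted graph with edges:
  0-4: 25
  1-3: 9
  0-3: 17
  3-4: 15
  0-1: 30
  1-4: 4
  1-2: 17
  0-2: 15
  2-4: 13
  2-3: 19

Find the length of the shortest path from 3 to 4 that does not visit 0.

Routes from 3 to 4 avoiding 0:
3 -> 1 -> 4: 9 + 4 = 13
3 -> 4: 15
3 -> 2 -> 4: 19 + 13 = 32
3 -> 2 -> 1 -> 4: 19 + 17 + 4 = 40
3 -> 1 -> 2 -> 4: 9 + 17 + 13 = 39
Shortest: 13.

13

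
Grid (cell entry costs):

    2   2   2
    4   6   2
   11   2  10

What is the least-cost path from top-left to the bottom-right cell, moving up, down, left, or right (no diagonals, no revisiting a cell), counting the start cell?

Cheapest: (0,0) → (0,1) → (0,2) → (1,2) → (2,2)
  2 + 2 + 2 + 2 + 10 = 18

18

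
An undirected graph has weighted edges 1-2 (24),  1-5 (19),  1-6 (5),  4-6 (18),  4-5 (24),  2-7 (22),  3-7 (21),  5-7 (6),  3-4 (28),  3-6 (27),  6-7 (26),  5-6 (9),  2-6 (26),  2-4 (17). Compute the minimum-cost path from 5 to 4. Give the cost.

Checking several routes:
5-6-4: 9 + 18 = 27
5-1-6-4: 19 + 5 + 18 = 42
5-7-6-4: 6 + 26 + 18 = 50
5-4: 24
5-7-2-4: 6 + 22 + 17 = 45
5-6-2-4: 9 + 26 + 17 = 52
Best route has total 24.

24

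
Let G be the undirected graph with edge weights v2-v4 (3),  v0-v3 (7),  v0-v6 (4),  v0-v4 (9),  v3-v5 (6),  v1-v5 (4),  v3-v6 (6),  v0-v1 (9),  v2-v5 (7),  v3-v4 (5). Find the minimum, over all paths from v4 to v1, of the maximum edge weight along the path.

Some routes from v4 to v1:
v4 -> v3 -> v6 -> v0 -> v1: max(5, 6, 4, 9) = 9
v4 -> v2 -> v5 -> v1: max(3, 7, 4) = 7
v4 -> v3 -> v0 -> v1: max(5, 7, 9) = 9
v4 -> v3 -> v5 -> v1: max(5, 6, 4) = 6
Best route has worst link 6.

6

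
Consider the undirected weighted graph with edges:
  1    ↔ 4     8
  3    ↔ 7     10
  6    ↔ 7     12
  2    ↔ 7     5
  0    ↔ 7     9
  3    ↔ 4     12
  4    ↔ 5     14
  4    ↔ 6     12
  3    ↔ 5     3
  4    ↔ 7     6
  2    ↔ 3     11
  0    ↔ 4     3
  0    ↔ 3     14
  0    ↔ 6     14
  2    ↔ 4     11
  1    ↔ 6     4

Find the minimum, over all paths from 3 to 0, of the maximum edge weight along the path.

10

A few of the 3→0 routes:
3-7-2-4-0: max(10, 5, 11, 3) = 11
3-7-4-0: max(10, 6, 3) = 10
3-7-0: max(10, 9) = 10
The minimum achievable maximum is 10.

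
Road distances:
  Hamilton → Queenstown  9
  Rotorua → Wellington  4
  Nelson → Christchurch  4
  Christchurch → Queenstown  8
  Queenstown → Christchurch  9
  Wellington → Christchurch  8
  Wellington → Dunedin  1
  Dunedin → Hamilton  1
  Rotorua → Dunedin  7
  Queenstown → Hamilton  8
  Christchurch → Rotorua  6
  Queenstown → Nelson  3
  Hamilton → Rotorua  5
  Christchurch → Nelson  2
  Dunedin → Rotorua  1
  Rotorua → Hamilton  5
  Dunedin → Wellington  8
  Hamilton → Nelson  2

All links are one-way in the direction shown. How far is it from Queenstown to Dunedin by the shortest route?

18

A few of the Queenstown→Dunedin routes:
Queenstown → Hamilton → Rotorua → Dunedin: 8 + 5 + 7 = 20
Queenstown → Nelson → Christchurch → Rotorua → Wellington → Dunedin: 3 + 4 + 6 + 4 + 1 = 18
Queenstown → Nelson → Christchurch → Rotorua → Dunedin: 3 + 4 + 6 + 7 = 20
Queenstown → Hamilton → Rotorua → Wellington → Dunedin: 8 + 5 + 4 + 1 = 18
Queenstown → Christchurch → Rotorua → Wellington → Dunedin: 9 + 6 + 4 + 1 = 20
The minimum is 18.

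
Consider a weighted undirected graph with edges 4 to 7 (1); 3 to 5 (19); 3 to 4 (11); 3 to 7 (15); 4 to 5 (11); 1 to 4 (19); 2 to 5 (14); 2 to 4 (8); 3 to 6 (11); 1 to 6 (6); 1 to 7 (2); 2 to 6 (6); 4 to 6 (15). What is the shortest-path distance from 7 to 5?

Comparing a few candidate routes:
7 - 4 - 3 - 5: 1 + 11 + 19 = 31
7 - 1 - 6 - 2 - 5: 2 + 6 + 6 + 14 = 28
7 - 1 - 4 - 5: 2 + 19 + 11 = 32
7 - 4 - 5: 1 + 11 = 12
7 - 4 - 2 - 5: 1 + 8 + 14 = 23
Shortest: 12.

12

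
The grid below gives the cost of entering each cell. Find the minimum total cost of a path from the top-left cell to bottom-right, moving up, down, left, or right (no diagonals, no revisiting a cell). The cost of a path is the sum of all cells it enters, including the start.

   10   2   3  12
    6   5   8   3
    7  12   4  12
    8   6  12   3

Take (0,0) -> (0,1) -> (0,2) -> (1,2) -> (1,3) -> (2,3) -> (3,3) for a total of 10 + 2 + 3 + 8 + 3 + 12 + 3 = 41.

41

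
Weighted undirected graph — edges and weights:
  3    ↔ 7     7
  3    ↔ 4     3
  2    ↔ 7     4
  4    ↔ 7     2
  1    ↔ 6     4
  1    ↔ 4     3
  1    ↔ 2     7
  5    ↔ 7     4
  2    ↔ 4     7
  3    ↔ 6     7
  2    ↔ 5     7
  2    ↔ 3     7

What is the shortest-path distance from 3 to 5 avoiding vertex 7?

14

Comparing a few candidate routes:
3→4→2→5: 3 + 7 + 7 = 17
3→2→5: 7 + 7 = 14
3→4→1→2→5: 3 + 3 + 7 + 7 = 20
Best route has total 14.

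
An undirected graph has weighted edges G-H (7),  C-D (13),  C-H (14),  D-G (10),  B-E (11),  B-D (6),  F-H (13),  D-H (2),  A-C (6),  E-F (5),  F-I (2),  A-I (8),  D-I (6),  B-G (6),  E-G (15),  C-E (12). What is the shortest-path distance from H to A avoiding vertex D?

20

Some routes from H to A avoiding D:
H-C-A: 14 + 6 = 20
H-F-I-A: 13 + 2 + 8 = 23
H-G-B-E-F-I-A: 7 + 6 + 11 + 5 + 2 + 8 = 39
H-G-E-F-I-A: 7 + 15 + 5 + 2 + 8 = 37
H-F-E-C-A: 13 + 5 + 12 + 6 = 36
H-G-E-C-A: 7 + 15 + 12 + 6 = 40
The minimum is 20.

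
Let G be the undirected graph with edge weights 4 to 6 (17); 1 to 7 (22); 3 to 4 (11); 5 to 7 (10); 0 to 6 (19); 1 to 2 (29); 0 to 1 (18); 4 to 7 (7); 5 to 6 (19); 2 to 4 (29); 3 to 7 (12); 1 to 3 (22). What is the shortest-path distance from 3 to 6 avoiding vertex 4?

41

Some routes from 3 to 6 avoiding 4:
3 - 7 - 1 - 0 - 6: 12 + 22 + 18 + 19 = 71
3 - 1 - 0 - 6: 22 + 18 + 19 = 59
3 - 7 - 5 - 6: 12 + 10 + 19 = 41
The minimum is 41.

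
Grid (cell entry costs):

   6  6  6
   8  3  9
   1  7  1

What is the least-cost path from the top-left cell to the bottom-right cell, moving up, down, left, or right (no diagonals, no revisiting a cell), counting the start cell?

23

One optimal route is [0,0] → [0,1] → [1,1] → [2,1] → [2,2].
Its cost is 6 + 6 + 3 + 7 + 1 = 23.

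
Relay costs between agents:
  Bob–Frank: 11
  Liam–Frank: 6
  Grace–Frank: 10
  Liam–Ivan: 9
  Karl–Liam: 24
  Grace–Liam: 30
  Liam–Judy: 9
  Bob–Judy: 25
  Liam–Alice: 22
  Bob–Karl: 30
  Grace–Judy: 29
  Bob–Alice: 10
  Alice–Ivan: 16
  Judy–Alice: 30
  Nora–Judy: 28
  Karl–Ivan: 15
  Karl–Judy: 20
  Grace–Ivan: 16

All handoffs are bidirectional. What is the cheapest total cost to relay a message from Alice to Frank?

21

A few of the Alice→Frank routes:
Alice-Liam-Frank: 22 + 6 = 28
Alice-Bob-Frank: 10 + 11 = 21
Alice-Ivan-Liam-Frank: 16 + 9 + 6 = 31
The minimum is 21.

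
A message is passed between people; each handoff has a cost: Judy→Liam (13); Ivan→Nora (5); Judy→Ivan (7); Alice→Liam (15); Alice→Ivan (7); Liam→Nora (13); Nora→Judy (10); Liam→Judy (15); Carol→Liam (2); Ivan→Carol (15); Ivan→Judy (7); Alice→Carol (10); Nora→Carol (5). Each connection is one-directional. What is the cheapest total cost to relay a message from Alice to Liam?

12

Routes from Alice to Liam:
Alice → Carol → Liam: 10 + 2 = 12
Alice → Ivan → Nora → Judy → Liam: 7 + 5 + 10 + 13 = 35
Alice → Ivan → Carol → Liam: 7 + 15 + 2 = 24
Alice → Ivan → Judy → Liam: 7 + 7 + 13 = 27
Alice → Liam: 15
Alice → Ivan → Nora → Carol → Liam: 7 + 5 + 5 + 2 = 19
Best route has total 12.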